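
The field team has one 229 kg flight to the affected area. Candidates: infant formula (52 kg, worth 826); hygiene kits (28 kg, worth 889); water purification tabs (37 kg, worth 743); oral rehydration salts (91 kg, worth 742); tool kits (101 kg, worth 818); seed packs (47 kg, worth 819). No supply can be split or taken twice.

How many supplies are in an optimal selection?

Best achievable people served is 3352.
One optimal bundle: infant formula + hygiene kits + tool kits + seed packs (228 kg).
Any selection reaching 3352 contains exactly 4 supplies.

4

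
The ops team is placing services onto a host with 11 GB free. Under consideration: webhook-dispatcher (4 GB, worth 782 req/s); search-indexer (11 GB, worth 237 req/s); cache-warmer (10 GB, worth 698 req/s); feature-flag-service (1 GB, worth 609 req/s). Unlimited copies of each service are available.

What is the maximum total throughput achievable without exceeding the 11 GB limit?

11×feature-flag-service uses 11 of the 11 GB and totals 6699.
No other feasible combination exceeds 6699.

6699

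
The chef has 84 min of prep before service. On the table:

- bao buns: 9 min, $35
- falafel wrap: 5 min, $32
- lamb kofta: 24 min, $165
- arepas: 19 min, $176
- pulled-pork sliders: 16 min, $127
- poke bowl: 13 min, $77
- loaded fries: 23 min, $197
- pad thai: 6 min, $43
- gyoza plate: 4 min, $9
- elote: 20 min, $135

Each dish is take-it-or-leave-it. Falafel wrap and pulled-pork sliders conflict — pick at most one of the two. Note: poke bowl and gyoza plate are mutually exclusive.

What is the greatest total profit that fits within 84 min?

678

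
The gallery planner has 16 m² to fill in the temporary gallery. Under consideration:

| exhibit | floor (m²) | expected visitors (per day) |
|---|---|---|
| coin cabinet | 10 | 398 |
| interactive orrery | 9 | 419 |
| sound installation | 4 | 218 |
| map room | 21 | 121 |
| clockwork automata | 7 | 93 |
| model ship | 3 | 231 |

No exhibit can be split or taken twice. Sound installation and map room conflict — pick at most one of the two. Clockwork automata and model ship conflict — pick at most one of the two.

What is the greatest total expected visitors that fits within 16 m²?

Taking interactive orrery + sound installation + model ship: 16 m² used, 868 in expected visitors.
Next best is interactive orrery + model ship at 650 (12 m²) — short by 218.

868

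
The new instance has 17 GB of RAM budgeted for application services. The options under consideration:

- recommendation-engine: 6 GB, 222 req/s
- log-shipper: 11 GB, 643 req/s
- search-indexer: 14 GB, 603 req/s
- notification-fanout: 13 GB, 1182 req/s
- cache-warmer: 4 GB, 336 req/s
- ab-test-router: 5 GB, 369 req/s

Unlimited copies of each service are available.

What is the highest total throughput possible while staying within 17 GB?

1518

Best packing: notification-fanout + cache-warmer — 17 GB, 1518 total.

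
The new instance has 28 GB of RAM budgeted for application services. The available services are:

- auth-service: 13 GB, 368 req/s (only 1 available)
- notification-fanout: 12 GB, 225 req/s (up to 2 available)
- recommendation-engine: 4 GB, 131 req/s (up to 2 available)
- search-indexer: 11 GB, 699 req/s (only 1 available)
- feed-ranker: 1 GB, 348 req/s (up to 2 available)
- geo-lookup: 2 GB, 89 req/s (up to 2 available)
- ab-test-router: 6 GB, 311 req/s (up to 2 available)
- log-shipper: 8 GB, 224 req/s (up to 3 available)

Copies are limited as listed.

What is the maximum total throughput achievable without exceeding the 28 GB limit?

By throughput per GB: feed-ranker 348.00, search-indexer 63.55, ab-test-router 51.83, geo-lookup 44.50 lead.
The ratio ordering already packs tightly: search-indexer + 2×feed-ranker + geo-lookup + 2×ab-test-router, 27 GB, 2106.

2106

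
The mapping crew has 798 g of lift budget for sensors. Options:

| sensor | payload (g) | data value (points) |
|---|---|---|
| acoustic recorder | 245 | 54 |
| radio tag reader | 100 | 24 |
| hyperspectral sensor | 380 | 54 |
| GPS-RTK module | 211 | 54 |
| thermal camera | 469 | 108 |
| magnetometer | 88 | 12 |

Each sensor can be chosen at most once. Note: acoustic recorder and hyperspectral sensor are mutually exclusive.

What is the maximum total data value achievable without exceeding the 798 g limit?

186

Radio tag reader + GPS-RTK module + thermal camera uses 780 of the 798 g and totals 186.
The spare 18 g is too small for any remaining sensor, and no feasible exchange beats 186.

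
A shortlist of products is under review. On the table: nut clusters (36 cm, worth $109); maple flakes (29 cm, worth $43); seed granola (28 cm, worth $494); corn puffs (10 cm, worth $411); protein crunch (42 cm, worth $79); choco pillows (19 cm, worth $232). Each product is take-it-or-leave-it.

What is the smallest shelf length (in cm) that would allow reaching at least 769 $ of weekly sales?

Look for the lowest-shelf combination reaching 769.
seed granola + corn puffs reaches 905 using 38 cm.
No combination under 38 cm hits 769.

38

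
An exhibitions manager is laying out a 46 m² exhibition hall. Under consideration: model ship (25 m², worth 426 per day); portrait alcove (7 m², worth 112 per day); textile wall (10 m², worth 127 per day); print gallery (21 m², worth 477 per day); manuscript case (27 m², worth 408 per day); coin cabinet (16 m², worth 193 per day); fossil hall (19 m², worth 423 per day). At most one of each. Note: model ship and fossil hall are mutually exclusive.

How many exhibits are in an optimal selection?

2

The maximum expected visitors within 46 m² is 903.
One optimal bundle: model ship + print gallery (46 m²).
Every optimal selection uses 2 exhibits.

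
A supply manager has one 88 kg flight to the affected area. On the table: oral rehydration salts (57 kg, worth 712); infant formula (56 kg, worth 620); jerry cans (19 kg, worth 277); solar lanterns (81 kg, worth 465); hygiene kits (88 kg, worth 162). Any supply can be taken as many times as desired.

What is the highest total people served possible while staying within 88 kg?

Best packing: 4×jerry cans — 76 kg, 1108 total.
No other feasible combination exceeds 1108.

1108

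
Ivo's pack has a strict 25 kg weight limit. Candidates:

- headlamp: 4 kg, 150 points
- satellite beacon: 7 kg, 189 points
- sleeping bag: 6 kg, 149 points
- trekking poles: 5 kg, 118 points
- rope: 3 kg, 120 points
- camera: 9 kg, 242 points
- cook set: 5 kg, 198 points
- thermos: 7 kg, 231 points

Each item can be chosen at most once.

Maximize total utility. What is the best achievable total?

848

Best packing: headlamp + sleeping bag + rope + cook set + thermos — 25 kg, 848 total.
Runner-up headlamp + camera + cook set + thermos tops out at 821.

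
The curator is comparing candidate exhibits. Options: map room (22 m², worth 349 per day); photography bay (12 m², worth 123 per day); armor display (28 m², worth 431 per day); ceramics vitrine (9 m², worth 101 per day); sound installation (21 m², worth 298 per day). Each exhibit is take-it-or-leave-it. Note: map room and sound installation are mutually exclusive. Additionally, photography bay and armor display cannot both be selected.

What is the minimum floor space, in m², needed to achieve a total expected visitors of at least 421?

Minimise m² subject to total expected visitors ≥ 421.
armor display: 431 expected visitors at 28 m².
Any bundle with less than 28 m² falls short of 421.

28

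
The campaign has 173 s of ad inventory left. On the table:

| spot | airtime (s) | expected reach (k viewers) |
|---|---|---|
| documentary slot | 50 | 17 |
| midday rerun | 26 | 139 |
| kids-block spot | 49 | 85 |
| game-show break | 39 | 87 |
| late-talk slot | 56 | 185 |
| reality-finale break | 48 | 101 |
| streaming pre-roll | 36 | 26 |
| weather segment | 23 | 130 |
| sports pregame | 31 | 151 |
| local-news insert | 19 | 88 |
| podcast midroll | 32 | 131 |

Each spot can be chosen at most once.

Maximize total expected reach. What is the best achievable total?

736

Ranking by ratio (expected reach/s): weather segment 5.65, midday rerun 5.35, sports pregame 4.87, local-news insert 4.63.
Taking the top-ratio spots first gives midday rerun + game-show break + weather segment + sports pregame + local-news insert + podcast midroll for 726 (170 s).
The 58 s tied up in game-show break and local-news insert is better spent on late-talk slot — total rises to 736 (168 s).
The spare 5 s is too small for any remaining spot, and no exchange beats 736.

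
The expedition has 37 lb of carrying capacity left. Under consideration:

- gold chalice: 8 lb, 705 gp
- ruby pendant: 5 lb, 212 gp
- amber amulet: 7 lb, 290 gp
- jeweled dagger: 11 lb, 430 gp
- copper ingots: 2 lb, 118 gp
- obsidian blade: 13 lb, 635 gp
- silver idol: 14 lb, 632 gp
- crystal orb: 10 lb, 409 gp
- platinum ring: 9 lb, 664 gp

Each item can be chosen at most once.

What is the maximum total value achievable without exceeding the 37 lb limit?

Taking gold chalice + ruby pendant + copper ingots + obsidian blade + platinum ring: 37 lb used, 2334 in value.

2334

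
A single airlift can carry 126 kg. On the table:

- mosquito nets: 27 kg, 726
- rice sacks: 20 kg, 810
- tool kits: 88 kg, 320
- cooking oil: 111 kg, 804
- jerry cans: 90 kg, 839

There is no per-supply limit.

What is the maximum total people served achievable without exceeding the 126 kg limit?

Ranking by ratio (people served/kg): rice sacks 40.50, mosquito nets 26.89, jerry cans 9.32, cooking oil 7.24.
Taking 6×rice sacks: 120 kg used, 4860 in people served.
Nothing else within 126 kg beats 4860.

4860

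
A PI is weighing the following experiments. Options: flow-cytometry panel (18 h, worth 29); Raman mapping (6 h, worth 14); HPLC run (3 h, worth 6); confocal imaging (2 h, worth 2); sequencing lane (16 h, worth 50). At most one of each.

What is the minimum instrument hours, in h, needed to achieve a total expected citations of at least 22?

Need the lightest bundle worth ≥ 22.
Raman mapping + HPLC run + confocal imaging: 22 expected citations at 11 h.
Below 11 h the best achievable stays under 22.

11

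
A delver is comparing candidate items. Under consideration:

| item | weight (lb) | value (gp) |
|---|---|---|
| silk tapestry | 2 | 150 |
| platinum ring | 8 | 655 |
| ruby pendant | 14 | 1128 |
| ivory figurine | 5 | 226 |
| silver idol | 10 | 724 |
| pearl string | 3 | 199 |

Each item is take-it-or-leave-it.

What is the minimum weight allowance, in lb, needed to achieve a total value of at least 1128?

Look for the lowest-weight combination reaching 1128.
ruby pendant reaches 1128 using 14 lb.
Below 14 lb the best achievable stays under 1128.

14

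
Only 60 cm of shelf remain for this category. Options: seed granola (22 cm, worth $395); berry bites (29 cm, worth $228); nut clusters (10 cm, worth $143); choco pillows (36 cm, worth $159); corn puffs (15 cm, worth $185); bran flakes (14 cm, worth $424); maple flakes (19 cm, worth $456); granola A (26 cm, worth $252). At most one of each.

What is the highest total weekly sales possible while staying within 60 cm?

1275

Seed granola + bran flakes + maple flakes uses 55 of the 60 cm and totals 1275.
Runner-up nut clusters + corn puffs + bran flakes + maple flakes tops out at 1208.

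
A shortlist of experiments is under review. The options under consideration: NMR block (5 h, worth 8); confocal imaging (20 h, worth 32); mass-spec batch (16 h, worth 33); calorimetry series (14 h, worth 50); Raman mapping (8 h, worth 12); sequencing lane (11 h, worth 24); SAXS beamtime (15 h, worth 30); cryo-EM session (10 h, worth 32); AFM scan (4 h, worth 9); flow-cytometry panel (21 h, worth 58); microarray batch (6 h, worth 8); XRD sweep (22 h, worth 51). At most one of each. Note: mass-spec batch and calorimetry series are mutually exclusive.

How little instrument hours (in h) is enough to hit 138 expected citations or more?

45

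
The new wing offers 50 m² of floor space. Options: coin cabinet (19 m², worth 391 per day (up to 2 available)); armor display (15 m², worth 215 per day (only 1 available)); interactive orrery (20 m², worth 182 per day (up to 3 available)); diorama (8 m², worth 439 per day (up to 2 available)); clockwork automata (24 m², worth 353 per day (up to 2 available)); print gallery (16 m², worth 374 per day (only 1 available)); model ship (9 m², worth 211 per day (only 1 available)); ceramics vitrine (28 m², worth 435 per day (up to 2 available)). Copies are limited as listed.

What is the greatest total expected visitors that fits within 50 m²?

Taking the top-ratio exhibits first gives 2×diorama + print gallery + model ship for 1463 (41 m²).
Dropping print gallery and model ship frees 25 m²; slotting in coin cabinet + armor display (34 m²) lifts the total to 1484 at 50 m².
Nothing else within 50 m² beats 1484.

1484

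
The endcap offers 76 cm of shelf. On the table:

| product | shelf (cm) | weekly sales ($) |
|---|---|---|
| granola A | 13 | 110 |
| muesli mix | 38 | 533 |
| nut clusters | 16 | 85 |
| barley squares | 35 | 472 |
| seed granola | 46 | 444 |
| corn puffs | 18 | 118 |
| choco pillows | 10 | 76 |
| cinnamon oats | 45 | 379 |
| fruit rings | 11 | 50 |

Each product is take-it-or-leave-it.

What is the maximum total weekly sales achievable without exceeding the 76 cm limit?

1005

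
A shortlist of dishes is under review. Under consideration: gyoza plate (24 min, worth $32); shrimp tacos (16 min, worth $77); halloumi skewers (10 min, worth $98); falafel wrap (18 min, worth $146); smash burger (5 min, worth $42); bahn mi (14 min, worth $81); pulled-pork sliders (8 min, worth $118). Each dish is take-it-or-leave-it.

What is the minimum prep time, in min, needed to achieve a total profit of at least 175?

18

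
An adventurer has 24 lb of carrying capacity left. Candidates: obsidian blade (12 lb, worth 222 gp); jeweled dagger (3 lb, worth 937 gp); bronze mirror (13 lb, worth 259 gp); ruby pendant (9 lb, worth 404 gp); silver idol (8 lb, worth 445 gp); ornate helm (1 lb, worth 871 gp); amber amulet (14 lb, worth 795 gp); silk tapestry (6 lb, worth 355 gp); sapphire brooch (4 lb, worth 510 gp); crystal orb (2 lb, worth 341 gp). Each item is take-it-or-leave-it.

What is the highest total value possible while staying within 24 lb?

Density check — ornate helm 871.00, jeweled dagger 312.33, crystal orb 170.50, sapphire brooch 127.50 are the best per lb.
Best packing: jeweled dagger + silver idol + ornate helm + silk tapestry + sapphire brooch + crystal orb — 24 lb, 3459 total.
Runner-up jeweled dagger + ornate helm + amber amulet + sapphire brooch + crystal orb tops out at 3454.

3459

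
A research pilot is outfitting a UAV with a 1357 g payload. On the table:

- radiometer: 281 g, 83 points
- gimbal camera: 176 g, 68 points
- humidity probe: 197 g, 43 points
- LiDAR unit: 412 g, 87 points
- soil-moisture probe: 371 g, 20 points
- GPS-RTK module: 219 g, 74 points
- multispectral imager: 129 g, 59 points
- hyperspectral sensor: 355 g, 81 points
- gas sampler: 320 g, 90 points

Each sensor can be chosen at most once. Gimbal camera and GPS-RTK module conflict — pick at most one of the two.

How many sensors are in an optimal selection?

5

The maximum data value within 1357 g is 387.
radiometer + gimbal camera + LiDAR unit + multispectral imager + gas sampler hits 387 at 1318 g.
All optima have 5 sensors.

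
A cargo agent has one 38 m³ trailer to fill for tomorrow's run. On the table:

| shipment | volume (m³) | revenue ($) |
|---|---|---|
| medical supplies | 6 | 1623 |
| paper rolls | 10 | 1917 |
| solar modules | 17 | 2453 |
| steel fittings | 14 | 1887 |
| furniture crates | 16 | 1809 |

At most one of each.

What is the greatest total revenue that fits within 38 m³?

5993

Density check — medical supplies 270.50, paper rolls 191.70, solar modules 144.29, steel fittings 134.79 are the best per m³.
Best packing: medical supplies + paper rolls + solar modules — 33 m³, 5993 total.
Every other selection either busts 38 m³ or fails to beat 5993.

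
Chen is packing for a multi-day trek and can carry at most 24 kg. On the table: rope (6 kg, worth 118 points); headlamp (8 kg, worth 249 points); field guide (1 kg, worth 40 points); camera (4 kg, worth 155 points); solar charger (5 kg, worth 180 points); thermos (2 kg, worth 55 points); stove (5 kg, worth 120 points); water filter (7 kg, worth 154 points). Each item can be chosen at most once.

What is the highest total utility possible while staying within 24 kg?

Filling by ratio: headlamp + field guide + camera + solar charger + thermos for 679, with 4 kg left unused.
Dropping field guide frees 1 kg; slotting in stove (5 kg) lifts the total to 759 at 24 kg.
Next best is headlamp + field guide + camera + solar charger + stove at 744 (23 kg) — short by 15.

759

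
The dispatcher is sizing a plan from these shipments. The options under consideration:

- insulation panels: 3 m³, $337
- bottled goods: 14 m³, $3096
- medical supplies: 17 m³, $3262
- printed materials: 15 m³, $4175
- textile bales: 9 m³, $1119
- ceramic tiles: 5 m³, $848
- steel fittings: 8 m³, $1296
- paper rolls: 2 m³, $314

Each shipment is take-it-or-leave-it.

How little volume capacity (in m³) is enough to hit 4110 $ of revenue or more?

15

Need the lightest bundle worth ≥ 4110.
printed materials reaches 4175 using 15 m³.
Any bundle with less than 15 m³ falls short of 4110.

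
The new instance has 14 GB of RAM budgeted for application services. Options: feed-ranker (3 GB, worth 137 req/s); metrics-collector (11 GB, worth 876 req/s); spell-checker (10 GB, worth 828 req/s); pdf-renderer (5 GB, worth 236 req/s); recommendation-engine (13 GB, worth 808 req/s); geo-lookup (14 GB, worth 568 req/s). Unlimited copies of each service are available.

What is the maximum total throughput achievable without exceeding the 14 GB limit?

1013

By throughput per GB: spell-checker 82.80, metrics-collector 79.64, recommendation-engine 62.15, pdf-renderer 47.20 lead.
Taking the top-ratio services first gives feed-ranker + spell-checker for 965 (13 GB).
Dropping spell-checker frees 10 GB; slotting in metrics-collector (11 GB) lifts the total to 1013 at 14 GB.
Nothing else within 14 GB beats 1013.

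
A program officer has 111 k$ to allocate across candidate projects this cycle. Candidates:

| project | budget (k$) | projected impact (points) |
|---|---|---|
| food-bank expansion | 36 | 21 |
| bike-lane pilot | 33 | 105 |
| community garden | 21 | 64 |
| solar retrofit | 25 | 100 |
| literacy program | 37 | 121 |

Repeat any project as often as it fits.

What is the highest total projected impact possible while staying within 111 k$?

405

A density-first pass picks 4×solar retrofit — 400 at 100 k$.
Replace solar retrofit with bike-lane pilot: the trade gains 5 net, giving 405 at 108 k$.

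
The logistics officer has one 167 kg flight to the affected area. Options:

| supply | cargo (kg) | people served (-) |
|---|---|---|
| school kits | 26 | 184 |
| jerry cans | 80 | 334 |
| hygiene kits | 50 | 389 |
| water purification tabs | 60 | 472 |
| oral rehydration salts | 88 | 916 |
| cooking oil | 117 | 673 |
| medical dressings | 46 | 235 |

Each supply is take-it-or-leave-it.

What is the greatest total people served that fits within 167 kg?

1489

Taking the top-ratio supplies first gives water purification tabs + oral rehydration salts for 1388 (148 kg).
Dropping water purification tabs frees 60 kg; slotting in school kits + hygiene kits (76 kg) lifts the total to 1489 at 164 kg.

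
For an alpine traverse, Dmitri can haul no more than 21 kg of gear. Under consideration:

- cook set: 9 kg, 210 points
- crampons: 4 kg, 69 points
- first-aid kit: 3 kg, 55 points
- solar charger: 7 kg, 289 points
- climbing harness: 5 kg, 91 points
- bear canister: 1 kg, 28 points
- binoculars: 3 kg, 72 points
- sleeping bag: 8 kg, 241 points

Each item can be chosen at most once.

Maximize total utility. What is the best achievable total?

Greedy by ratio would take solar charger + bear canister + binoculars + sleeping bag: 19 kg used, total 630.
The 1 kg tied up in bear canister is better spent on first-aid kit — total rises to 657 (21 kg).
Next best is solar charger + climbing harness + bear canister + sleeping bag at 649 (21 kg) — short by 8.

657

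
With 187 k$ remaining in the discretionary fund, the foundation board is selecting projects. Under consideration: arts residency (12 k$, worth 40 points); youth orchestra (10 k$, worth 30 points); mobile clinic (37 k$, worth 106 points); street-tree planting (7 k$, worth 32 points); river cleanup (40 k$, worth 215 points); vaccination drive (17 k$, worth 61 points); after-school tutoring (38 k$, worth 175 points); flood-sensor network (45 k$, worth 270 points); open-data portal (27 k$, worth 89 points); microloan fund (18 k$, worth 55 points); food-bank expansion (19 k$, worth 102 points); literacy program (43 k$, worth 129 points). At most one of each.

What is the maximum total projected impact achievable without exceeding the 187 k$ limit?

913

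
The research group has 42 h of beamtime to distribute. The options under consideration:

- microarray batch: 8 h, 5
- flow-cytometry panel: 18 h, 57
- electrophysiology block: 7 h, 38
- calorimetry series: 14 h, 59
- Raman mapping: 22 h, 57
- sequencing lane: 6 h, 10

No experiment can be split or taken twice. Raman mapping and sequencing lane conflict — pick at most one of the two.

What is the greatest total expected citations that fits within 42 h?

Density check — electrophysiology block 5.43, calorimetry series 4.21, flow-cytometry panel 3.17, Raman mapping 2.59 are the best per h.
Flow-cytometry panel + electrophysiology block + calorimetry series uses 39 of the 42 h and totals 154.

154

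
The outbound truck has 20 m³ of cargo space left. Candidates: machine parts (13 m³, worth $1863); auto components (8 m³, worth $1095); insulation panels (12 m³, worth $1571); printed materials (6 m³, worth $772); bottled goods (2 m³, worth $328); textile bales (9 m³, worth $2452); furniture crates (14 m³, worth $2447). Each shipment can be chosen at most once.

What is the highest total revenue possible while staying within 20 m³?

Auto components + bottled goods + textile bales uses 19 of the 20 m³ and totals 3875.
The closest alternative, printed materials + bottled goods + textile bales, reaches only 3552.

3875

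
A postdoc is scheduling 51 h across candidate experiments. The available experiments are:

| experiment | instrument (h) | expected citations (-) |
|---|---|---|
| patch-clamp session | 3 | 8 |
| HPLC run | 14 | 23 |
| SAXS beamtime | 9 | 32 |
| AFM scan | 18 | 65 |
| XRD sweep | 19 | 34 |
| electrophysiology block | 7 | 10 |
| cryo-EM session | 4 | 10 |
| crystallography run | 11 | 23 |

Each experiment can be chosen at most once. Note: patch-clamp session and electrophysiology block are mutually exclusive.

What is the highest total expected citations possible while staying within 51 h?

A density-first pass picks patch-clamp session + SAXS beamtime + AFM scan + cryo-EM session + crystallography run — 138 at 45 h.
Dropping patch-clamp session and crystallography run frees 14 h; slotting in XRD sweep (19 h) lifts the total to 141 at 50 h.
Runner-up SAXS beamtime + AFM scan + electrophysiology block + cryo-EM session + crystallography run tops out at 140.

141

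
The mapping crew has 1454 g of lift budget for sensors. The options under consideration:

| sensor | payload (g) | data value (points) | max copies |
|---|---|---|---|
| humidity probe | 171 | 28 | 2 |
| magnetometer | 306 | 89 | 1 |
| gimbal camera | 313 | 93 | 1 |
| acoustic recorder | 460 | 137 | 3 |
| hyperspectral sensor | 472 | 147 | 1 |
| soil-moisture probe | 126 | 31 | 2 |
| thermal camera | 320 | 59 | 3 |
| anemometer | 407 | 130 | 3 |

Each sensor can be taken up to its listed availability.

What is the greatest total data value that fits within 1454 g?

442

Greedy by ratio would take soil-moisture probe + 3×anemometer: 1347 g used, total 421.
Replace soil-moisture probe and anemometer with magnetometer + gimbal camera: the trade gains 21 net, giving 442 at 1433 g.
Every other selection either busts 1454 g or exceeds an availability limit or fails to beat 442.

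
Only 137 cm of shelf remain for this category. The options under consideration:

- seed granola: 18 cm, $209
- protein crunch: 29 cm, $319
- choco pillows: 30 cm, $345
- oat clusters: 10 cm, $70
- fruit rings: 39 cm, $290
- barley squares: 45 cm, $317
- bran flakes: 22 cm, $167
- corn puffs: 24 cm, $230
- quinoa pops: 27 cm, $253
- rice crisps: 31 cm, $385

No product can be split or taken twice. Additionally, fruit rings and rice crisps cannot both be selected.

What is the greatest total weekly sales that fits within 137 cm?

A density-first pass picks seed granola + protein crunch + choco pillows + corn puffs + rice crisps — 1488 at 132 cm.
Dropping corn puffs frees 24 cm; slotting in quinoa pops (27 cm) lifts the total to 1511 at 135 cm.
Next best is seed granola + protein crunch + choco pillows + corn puffs + rice crisps at 1488 (132 cm) — short by 23.

1511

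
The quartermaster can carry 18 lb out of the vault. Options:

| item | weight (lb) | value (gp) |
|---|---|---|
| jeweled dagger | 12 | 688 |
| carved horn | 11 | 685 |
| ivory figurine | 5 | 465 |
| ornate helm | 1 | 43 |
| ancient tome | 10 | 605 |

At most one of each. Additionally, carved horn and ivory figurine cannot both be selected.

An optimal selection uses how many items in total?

The maximum value within 18 lb is 1196.
One optimal bundle: jeweled dagger + ivory figurine + ornate helm (18 lb).
All optima have 3 items.

3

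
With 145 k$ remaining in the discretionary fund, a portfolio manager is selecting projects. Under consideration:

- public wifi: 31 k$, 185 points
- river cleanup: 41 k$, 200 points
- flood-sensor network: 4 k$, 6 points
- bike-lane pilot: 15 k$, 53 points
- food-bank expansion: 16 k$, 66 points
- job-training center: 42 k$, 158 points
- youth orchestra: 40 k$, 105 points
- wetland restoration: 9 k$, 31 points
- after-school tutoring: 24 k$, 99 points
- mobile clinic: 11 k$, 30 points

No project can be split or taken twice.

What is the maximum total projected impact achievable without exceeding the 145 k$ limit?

Ranking by ratio (projected impact/k$): public wifi 5.97, river cleanup 4.88, food-bank expansion 4.12.
Taking the top-ratio projects first gives public wifi + river cleanup + flood-sensor network + bike-lane pilot + food-bank expansion + wetland restoration + after-school tutoring for 640 (140 k$).
The 37 k$ tied up in flood-sensor network and wetland restoration and after-school tutoring is better spent on job-training center — total rises to 662 (145 k$).

662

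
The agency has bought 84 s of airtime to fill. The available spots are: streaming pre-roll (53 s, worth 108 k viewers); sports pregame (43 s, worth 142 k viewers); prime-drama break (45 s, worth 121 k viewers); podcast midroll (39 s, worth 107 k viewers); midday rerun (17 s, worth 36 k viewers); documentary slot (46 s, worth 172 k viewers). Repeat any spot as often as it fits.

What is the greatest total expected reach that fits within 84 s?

A density-first pass picks 2×midday rerun + documentary slot — 244 at 80 s.
Dropping 2×midday rerun and documentary slot frees 80 s; slotting in sports pregame + podcast midroll (82 s) lifts the total to 249 at 82 s.

249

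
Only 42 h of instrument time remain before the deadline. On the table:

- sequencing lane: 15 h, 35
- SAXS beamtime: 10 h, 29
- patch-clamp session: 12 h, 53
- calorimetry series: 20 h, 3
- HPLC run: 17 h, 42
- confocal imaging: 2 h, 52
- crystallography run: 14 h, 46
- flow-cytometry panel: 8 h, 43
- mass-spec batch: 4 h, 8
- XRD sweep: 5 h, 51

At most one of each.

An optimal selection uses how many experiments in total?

5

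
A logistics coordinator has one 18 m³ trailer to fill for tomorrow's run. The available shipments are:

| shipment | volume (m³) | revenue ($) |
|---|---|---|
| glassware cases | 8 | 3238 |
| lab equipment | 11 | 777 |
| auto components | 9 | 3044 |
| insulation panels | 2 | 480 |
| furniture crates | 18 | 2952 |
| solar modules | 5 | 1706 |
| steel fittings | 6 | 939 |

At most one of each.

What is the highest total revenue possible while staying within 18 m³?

6282

Density check — glassware cases 404.75, solar modules 341.20, auto components 338.22, insulation panels 240.00 are the best per m³.
Filling by ratio: glassware cases + insulation panels + solar modules for 5424, with 3 m³ left unused.
The 7 m³ tied up in insulation panels and solar modules is better spent on auto components — total rises to 6282 (17 m³).
That's the maximum — no swap from here does better than 6282.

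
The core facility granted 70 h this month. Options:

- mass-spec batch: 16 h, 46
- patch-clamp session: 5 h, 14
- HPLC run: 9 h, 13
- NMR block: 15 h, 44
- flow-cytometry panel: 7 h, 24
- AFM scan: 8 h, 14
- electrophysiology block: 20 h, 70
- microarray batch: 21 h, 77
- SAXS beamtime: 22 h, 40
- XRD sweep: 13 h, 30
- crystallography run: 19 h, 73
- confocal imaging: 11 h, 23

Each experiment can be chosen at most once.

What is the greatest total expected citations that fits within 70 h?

Density check — crystallography run 3.84, microarray batch 3.67, electrophysiology block 3.50 are the best per h.
Flow-cytometry panel + electrophysiology block + microarray batch + crystallography run uses 67 of the 70 h and totals 244.
The spare 3 h is too small for any remaining experiment, and no exchange beats 244.

244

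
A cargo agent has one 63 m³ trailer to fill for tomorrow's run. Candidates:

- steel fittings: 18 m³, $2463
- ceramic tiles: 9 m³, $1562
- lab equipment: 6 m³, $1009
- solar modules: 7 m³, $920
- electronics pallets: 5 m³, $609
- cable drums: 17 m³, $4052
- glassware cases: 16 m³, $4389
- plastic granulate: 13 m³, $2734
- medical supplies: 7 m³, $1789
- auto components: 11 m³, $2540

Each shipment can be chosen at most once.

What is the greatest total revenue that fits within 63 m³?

Greedy by ratio would take ceramic tiles + cable drums + glassware cases + medical supplies + auto components: 60 m³ used, total 14332.
Dropping ceramic tiles and medical supplies frees 16 m³; slotting in lab equipment + plastic granulate (19 m³) lifts the total to 14724 at 63 m³.

14724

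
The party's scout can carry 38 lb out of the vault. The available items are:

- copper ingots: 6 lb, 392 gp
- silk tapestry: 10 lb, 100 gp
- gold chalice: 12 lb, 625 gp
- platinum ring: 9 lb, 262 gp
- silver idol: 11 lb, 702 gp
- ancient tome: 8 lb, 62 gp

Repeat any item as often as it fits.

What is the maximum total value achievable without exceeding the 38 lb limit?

The ratio ordering already packs tightly: 6×copper ingots, 36 lb, 2352.
No other feasible combination exceeds 2352.

2352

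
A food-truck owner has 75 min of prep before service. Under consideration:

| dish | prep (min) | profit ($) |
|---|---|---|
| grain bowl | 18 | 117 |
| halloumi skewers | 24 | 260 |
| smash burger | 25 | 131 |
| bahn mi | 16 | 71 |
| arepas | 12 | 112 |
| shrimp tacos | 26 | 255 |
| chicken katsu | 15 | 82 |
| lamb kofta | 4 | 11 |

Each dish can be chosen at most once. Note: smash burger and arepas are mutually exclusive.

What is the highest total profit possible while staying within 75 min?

646

Filling by ratio: halloumi skewers + arepas + shrimp tacos + lamb kofta for 638, with 9 min left unused.
Dropping arepas and lamb kofta frees 16 min; slotting in smash burger (25 min) lifts the total to 646 at 75 min.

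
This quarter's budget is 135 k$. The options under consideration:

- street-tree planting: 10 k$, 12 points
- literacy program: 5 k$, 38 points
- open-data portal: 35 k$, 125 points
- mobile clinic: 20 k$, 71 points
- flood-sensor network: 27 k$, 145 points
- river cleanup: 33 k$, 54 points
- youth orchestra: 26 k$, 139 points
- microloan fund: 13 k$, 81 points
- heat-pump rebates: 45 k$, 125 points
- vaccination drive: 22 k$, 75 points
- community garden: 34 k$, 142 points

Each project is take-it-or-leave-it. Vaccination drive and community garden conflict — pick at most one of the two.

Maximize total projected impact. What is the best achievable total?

632

Greedy by ratio would take street-tree planting + literacy program + mobile clinic + flood-sensor network + youth orchestra + microloan fund + community garden: 135 k$ used, total 628.
Replace street-tree planting and literacy program and mobile clinic with open-data portal: the trade gains 4 net, giving 632 at 135 k$.
That's the maximum — no feasible swap from here does better than 632.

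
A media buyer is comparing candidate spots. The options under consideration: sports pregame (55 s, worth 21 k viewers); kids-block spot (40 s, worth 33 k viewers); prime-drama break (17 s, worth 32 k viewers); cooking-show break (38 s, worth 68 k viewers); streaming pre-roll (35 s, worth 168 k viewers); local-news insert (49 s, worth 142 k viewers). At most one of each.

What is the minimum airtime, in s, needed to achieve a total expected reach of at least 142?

Minimise s subject to total expected reach ≥ 142.
streaming pre-roll reaches 168 using 35 s.
Any bundle with less than 35 s falls short of 142.

35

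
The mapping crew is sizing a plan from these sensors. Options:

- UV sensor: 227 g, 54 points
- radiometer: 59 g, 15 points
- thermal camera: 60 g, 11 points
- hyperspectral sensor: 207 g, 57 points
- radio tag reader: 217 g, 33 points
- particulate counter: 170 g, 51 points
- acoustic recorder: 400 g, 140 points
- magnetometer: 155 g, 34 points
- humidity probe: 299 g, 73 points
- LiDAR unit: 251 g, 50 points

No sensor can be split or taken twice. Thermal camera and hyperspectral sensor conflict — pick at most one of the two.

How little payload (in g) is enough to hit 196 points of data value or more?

607

Need the lightest bundle worth ≥ 196.
hyperspectral sensor + acoustic recorder: 197 data value at 607 g.
No combination under 607 g hits 196.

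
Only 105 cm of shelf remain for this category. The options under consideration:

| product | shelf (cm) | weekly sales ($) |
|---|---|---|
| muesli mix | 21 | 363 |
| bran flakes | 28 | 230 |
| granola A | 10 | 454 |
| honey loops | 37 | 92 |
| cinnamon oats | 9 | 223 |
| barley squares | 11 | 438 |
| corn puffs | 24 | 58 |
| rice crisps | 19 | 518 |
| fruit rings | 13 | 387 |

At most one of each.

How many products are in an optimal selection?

6

Optimal total is 2390.
One optimal bundle: muesli mix + bran flakes + granola A + barley squares + rice crisps + fruit rings (102 cm).
All optima have 6 products.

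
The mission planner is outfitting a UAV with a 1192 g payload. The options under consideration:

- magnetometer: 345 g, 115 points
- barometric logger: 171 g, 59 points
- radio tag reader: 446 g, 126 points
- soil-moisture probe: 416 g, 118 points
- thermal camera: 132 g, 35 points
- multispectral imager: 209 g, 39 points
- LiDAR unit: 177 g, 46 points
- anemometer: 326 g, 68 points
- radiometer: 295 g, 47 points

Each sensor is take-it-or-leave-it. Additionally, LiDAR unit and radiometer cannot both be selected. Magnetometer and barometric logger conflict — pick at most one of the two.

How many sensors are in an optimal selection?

4

The maximum data value within 1192 g is 338.
barometric logger + radio tag reader + soil-moisture probe + thermal camera hits 338 at 1165 g.
All optima have 4 sensors.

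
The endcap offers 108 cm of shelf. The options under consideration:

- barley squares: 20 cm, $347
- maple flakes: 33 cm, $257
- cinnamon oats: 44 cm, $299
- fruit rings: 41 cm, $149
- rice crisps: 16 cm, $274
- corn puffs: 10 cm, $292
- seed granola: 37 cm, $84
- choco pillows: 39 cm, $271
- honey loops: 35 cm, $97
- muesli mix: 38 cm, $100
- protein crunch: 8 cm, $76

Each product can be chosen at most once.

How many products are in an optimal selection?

Best achievable weekly sales is 1288.
barley squares + cinnamon oats + rice crisps + corn puffs + protein crunch hits 1288 at 98 cm.
Any selection reaching 1288 contains exactly 5 products.

5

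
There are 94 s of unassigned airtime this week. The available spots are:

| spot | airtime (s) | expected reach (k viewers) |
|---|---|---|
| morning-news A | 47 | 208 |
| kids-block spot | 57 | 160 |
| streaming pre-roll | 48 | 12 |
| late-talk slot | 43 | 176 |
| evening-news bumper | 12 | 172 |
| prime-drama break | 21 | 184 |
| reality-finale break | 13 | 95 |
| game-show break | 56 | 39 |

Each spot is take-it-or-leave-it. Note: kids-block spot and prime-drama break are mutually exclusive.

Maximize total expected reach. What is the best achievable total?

The ratio ordering already packs tightly: morning-news A + evening-news bumper + prime-drama break + reality-finale break, 93 s, 659.
The spare 1 s is too small for any remaining spot, and no feasible exchange beats 659.

659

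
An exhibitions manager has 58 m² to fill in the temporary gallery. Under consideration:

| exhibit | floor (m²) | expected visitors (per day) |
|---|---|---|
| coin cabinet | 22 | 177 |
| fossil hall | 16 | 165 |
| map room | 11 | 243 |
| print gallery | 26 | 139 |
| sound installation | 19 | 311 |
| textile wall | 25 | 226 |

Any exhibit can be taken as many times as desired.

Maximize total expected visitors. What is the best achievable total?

Density check — map room 22.09, sound installation 16.37, fossil hall 10.31 are the best per m².
Best packing: 5×map room — 55 m², 1215 total.
No other feasible combination exceeds 1215.

1215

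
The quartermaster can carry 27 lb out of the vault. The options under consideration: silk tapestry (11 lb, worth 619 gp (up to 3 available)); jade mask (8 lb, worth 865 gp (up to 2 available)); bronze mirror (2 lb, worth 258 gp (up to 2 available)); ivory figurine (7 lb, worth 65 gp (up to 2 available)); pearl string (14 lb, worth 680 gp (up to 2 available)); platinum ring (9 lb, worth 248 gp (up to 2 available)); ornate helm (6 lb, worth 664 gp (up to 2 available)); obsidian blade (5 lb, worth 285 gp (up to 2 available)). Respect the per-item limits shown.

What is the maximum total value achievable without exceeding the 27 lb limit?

The ratio heuristic lands on jade mask + 2×bronze mirror + 2×ornate helm (2709) but leaves 3 lb idle.
Replace ornate helm with jade mask: the trade gains 201 net, giving 2910 at 26 lb.
Every other selection either busts 27 lb or exceeds an availability limit or fails to beat 2910.

2910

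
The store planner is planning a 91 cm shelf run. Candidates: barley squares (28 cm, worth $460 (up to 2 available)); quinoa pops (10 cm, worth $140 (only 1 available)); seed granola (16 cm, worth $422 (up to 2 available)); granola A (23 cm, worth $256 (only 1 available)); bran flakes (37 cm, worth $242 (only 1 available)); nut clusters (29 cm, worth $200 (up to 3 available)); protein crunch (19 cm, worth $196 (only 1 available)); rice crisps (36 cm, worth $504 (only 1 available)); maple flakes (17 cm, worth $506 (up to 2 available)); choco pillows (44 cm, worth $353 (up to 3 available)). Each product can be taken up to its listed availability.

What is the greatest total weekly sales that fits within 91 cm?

2112

By weekly sales per cm: maple flakes 29.76, seed granola 26.38, barley squares 16.43 lead.
A density-first pass picks quinoa pops + 2×seed granola + 2×maple flakes — 1996 at 76 cm.
The 10 cm tied up in quinoa pops is better spent on granola A — total rises to 2112 (89 cm).
No other feasible combination exceeds 2112.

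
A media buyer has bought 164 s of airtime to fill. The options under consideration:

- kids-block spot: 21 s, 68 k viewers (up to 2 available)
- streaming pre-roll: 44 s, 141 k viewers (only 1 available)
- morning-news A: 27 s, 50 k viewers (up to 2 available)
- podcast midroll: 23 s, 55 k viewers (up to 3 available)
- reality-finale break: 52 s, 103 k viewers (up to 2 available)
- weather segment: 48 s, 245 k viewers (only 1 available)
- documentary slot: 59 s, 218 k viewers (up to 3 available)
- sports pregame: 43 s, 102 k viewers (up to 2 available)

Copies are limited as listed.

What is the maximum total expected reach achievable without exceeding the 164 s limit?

604

The ratio heuristic lands on 2×kids-block spot + weather segment + documentary slot (599) but leaves 15 s idle.
The 42 s tied up in 2×kids-block spot is better spent on streaming pre-roll — total rises to 604 (151 s).
Nothing else within 164 s beats 604.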